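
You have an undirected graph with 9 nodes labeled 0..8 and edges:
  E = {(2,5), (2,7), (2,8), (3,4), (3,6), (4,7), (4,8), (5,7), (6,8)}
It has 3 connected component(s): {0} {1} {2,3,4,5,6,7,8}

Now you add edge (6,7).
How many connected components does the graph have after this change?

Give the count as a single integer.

Initial component count: 3
Add (6,7): endpoints already in same component. Count unchanged: 3.
New component count: 3

Answer: 3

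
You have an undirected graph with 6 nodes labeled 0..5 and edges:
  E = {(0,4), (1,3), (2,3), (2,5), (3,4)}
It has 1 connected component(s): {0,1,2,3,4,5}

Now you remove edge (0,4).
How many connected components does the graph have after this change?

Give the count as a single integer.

Answer: 2

Derivation:
Initial component count: 1
Remove (0,4): it was a bridge. Count increases: 1 -> 2.
  After removal, components: {0} {1,2,3,4,5}
New component count: 2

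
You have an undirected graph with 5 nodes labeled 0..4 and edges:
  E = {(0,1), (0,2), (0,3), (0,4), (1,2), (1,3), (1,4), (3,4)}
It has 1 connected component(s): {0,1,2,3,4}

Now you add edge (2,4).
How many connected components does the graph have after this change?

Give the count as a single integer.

Initial component count: 1
Add (2,4): endpoints already in same component. Count unchanged: 1.
New component count: 1

Answer: 1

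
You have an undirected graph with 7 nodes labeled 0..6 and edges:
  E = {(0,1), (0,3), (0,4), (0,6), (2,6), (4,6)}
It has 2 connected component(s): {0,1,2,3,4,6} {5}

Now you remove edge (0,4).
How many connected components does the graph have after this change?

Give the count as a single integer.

Initial component count: 2
Remove (0,4): not a bridge. Count unchanged: 2.
  After removal, components: {0,1,2,3,4,6} {5}
New component count: 2

Answer: 2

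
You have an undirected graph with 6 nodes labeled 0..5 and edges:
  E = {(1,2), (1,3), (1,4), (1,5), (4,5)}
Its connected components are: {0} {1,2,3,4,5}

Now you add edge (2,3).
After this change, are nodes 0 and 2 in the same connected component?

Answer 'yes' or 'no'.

Answer: no

Derivation:
Initial components: {0} {1,2,3,4,5}
Adding edge (2,3): both already in same component {1,2,3,4,5}. No change.
New components: {0} {1,2,3,4,5}
Are 0 and 2 in the same component? no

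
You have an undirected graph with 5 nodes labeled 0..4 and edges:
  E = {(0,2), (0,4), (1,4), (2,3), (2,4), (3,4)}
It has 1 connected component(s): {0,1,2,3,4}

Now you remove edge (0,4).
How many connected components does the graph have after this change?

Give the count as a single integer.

Answer: 1

Derivation:
Initial component count: 1
Remove (0,4): not a bridge. Count unchanged: 1.
  After removal, components: {0,1,2,3,4}
New component count: 1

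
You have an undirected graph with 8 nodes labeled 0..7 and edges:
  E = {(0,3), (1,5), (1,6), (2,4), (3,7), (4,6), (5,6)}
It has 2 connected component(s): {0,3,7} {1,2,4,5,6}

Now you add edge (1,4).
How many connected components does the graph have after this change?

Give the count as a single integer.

Initial component count: 2
Add (1,4): endpoints already in same component. Count unchanged: 2.
New component count: 2

Answer: 2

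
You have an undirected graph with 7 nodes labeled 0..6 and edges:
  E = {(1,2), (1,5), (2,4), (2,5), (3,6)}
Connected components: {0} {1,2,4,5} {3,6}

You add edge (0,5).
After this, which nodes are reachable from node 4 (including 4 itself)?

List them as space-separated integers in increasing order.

Before: nodes reachable from 4: {1,2,4,5}
Adding (0,5): merges 4's component with another. Reachability grows.
After: nodes reachable from 4: {0,1,2,4,5}

Answer: 0 1 2 4 5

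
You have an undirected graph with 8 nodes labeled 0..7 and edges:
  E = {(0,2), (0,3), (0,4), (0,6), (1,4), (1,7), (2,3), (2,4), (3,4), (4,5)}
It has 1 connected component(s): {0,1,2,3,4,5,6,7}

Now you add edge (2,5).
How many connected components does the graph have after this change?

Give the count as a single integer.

Answer: 1

Derivation:
Initial component count: 1
Add (2,5): endpoints already in same component. Count unchanged: 1.
New component count: 1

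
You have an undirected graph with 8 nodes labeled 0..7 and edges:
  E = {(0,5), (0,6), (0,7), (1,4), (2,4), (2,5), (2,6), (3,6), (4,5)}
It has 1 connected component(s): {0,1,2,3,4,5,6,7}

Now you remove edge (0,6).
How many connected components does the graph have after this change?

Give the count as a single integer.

Initial component count: 1
Remove (0,6): not a bridge. Count unchanged: 1.
  After removal, components: {0,1,2,3,4,5,6,7}
New component count: 1

Answer: 1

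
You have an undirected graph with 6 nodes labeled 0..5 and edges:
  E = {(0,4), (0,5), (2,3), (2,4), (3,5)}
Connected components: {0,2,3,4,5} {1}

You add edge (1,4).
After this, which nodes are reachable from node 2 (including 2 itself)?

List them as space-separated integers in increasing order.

Answer: 0 1 2 3 4 5

Derivation:
Before: nodes reachable from 2: {0,2,3,4,5}
Adding (1,4): merges 2's component with another. Reachability grows.
After: nodes reachable from 2: {0,1,2,3,4,5}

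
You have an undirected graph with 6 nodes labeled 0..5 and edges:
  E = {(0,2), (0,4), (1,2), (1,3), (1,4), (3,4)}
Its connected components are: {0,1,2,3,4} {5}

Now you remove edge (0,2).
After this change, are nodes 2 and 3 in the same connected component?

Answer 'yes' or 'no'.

Answer: yes

Derivation:
Initial components: {0,1,2,3,4} {5}
Removing edge (0,2): not a bridge — component count unchanged at 2.
New components: {0,1,2,3,4} {5}
Are 2 and 3 in the same component? yes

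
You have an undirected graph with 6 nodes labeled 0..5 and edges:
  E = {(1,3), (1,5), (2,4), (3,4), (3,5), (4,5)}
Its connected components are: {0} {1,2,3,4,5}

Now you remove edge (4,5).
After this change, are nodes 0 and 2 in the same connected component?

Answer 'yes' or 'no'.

Answer: no

Derivation:
Initial components: {0} {1,2,3,4,5}
Removing edge (4,5): not a bridge — component count unchanged at 2.
New components: {0} {1,2,3,4,5}
Are 0 and 2 in the same component? no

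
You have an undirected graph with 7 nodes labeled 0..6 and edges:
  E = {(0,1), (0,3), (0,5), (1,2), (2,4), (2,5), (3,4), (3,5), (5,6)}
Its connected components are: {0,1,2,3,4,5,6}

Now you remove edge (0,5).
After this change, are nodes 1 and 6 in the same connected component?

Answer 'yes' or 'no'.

Answer: yes

Derivation:
Initial components: {0,1,2,3,4,5,6}
Removing edge (0,5): not a bridge — component count unchanged at 1.
New components: {0,1,2,3,4,5,6}
Are 1 and 6 in the same component? yes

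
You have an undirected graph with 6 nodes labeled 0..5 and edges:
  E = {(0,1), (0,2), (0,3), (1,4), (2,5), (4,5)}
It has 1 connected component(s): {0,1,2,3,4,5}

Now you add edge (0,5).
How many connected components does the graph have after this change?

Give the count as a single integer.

Answer: 1

Derivation:
Initial component count: 1
Add (0,5): endpoints already in same component. Count unchanged: 1.
New component count: 1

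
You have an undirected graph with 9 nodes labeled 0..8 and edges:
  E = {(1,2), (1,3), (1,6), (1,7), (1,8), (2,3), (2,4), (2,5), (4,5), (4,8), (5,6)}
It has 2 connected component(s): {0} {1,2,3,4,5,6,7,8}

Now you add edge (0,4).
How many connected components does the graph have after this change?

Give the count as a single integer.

Initial component count: 2
Add (0,4): merges two components. Count decreases: 2 -> 1.
New component count: 1

Answer: 1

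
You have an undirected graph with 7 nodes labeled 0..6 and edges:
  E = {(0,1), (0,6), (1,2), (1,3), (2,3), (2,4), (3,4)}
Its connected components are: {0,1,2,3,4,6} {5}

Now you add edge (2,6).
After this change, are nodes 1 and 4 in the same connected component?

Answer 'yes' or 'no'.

Answer: yes

Derivation:
Initial components: {0,1,2,3,4,6} {5}
Adding edge (2,6): both already in same component {0,1,2,3,4,6}. No change.
New components: {0,1,2,3,4,6} {5}
Are 1 and 4 in the same component? yes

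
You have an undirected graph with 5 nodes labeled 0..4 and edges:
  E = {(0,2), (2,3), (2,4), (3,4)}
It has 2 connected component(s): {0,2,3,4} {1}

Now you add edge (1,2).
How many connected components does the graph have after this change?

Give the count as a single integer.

Initial component count: 2
Add (1,2): merges two components. Count decreases: 2 -> 1.
New component count: 1

Answer: 1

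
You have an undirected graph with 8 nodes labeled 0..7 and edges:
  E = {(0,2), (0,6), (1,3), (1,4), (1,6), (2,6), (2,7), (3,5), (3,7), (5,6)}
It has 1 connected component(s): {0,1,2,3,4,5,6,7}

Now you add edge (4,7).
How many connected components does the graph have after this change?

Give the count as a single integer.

Answer: 1

Derivation:
Initial component count: 1
Add (4,7): endpoints already in same component. Count unchanged: 1.
New component count: 1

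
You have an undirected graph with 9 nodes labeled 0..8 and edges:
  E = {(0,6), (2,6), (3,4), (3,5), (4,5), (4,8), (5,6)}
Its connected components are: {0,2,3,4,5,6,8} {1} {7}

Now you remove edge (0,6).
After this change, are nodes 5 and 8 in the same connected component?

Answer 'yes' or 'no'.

Initial components: {0,2,3,4,5,6,8} {1} {7}
Removing edge (0,6): it was a bridge — component count 3 -> 4.
New components: {0} {1} {2,3,4,5,6,8} {7}
Are 5 and 8 in the same component? yes

Answer: yes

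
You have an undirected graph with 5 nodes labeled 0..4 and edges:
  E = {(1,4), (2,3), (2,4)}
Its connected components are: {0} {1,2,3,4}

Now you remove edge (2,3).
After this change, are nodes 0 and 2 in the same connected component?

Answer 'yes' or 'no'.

Initial components: {0} {1,2,3,4}
Removing edge (2,3): it was a bridge — component count 2 -> 3.
New components: {0} {1,2,4} {3}
Are 0 and 2 in the same component? no

Answer: no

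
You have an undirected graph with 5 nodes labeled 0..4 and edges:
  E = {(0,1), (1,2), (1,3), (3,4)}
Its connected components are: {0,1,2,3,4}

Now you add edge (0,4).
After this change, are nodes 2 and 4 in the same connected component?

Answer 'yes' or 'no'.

Initial components: {0,1,2,3,4}
Adding edge (0,4): both already in same component {0,1,2,3,4}. No change.
New components: {0,1,2,3,4}
Are 2 and 4 in the same component? yes

Answer: yes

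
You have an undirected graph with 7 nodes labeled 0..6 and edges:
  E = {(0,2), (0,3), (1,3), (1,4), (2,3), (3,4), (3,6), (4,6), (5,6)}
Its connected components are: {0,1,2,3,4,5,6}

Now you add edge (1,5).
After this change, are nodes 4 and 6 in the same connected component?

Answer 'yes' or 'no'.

Initial components: {0,1,2,3,4,5,6}
Adding edge (1,5): both already in same component {0,1,2,3,4,5,6}. No change.
New components: {0,1,2,3,4,5,6}
Are 4 and 6 in the same component? yes

Answer: yes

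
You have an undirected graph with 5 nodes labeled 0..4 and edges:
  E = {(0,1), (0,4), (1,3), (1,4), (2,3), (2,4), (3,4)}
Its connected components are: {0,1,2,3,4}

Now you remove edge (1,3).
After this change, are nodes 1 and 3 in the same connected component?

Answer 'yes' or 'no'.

Initial components: {0,1,2,3,4}
Removing edge (1,3): not a bridge — component count unchanged at 1.
New components: {0,1,2,3,4}
Are 1 and 3 in the same component? yes

Answer: yes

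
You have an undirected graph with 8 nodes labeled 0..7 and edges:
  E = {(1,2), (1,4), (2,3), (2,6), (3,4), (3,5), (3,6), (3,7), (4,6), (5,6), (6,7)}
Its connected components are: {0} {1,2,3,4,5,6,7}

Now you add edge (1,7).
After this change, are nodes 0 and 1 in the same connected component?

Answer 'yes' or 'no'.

Answer: no

Derivation:
Initial components: {0} {1,2,3,4,5,6,7}
Adding edge (1,7): both already in same component {1,2,3,4,5,6,7}. No change.
New components: {0} {1,2,3,4,5,6,7}
Are 0 and 1 in the same component? no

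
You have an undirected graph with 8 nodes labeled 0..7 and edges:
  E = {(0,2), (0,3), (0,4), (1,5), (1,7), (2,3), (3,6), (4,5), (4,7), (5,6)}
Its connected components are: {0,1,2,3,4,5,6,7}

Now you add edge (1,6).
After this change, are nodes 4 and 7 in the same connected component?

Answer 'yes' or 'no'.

Answer: yes

Derivation:
Initial components: {0,1,2,3,4,5,6,7}
Adding edge (1,6): both already in same component {0,1,2,3,4,5,6,7}. No change.
New components: {0,1,2,3,4,5,6,7}
Are 4 and 7 in the same component? yes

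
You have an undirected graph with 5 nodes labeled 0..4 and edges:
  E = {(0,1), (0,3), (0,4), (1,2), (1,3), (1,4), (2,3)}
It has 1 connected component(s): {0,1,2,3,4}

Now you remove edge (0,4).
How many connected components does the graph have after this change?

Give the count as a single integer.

Initial component count: 1
Remove (0,4): not a bridge. Count unchanged: 1.
  After removal, components: {0,1,2,3,4}
New component count: 1

Answer: 1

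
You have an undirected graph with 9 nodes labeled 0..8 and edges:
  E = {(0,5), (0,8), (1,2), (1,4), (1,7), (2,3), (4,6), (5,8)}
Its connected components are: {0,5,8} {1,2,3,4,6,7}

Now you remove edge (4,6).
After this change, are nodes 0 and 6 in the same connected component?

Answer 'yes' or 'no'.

Answer: no

Derivation:
Initial components: {0,5,8} {1,2,3,4,6,7}
Removing edge (4,6): it was a bridge — component count 2 -> 3.
New components: {0,5,8} {1,2,3,4,7} {6}
Are 0 and 6 in the same component? no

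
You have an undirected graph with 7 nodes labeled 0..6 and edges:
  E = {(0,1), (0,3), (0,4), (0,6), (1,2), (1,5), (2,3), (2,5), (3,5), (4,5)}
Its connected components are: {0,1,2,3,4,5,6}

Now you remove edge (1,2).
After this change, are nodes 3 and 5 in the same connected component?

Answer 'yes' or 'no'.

Answer: yes

Derivation:
Initial components: {0,1,2,3,4,5,6}
Removing edge (1,2): not a bridge — component count unchanged at 1.
New components: {0,1,2,3,4,5,6}
Are 3 and 5 in the same component? yes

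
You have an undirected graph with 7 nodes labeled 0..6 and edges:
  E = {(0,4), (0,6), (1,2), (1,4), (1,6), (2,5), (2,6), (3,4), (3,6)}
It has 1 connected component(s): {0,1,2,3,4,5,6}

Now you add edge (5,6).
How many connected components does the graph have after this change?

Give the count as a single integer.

Initial component count: 1
Add (5,6): endpoints already in same component. Count unchanged: 1.
New component count: 1

Answer: 1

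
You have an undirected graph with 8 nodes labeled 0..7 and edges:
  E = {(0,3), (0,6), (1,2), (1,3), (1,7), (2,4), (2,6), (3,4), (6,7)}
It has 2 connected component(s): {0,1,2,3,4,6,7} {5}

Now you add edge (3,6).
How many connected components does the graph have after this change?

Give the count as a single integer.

Answer: 2

Derivation:
Initial component count: 2
Add (3,6): endpoints already in same component. Count unchanged: 2.
New component count: 2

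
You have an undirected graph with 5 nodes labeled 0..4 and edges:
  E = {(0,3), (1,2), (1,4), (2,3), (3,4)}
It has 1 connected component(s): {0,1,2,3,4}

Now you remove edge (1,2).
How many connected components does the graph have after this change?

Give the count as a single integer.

Initial component count: 1
Remove (1,2): not a bridge. Count unchanged: 1.
  After removal, components: {0,1,2,3,4}
New component count: 1

Answer: 1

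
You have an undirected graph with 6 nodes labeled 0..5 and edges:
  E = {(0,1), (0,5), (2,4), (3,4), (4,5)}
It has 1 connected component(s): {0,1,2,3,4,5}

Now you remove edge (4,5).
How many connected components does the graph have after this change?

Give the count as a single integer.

Initial component count: 1
Remove (4,5): it was a bridge. Count increases: 1 -> 2.
  After removal, components: {0,1,5} {2,3,4}
New component count: 2

Answer: 2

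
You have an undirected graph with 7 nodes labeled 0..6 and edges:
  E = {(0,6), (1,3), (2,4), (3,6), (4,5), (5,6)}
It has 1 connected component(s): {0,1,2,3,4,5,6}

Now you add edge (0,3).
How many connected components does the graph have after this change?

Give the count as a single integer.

Initial component count: 1
Add (0,3): endpoints already in same component. Count unchanged: 1.
New component count: 1

Answer: 1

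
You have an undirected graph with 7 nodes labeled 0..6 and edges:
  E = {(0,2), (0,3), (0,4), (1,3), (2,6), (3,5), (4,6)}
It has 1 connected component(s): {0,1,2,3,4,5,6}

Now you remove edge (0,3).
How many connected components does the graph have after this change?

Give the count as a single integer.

Answer: 2

Derivation:
Initial component count: 1
Remove (0,3): it was a bridge. Count increases: 1 -> 2.
  After removal, components: {0,2,4,6} {1,3,5}
New component count: 2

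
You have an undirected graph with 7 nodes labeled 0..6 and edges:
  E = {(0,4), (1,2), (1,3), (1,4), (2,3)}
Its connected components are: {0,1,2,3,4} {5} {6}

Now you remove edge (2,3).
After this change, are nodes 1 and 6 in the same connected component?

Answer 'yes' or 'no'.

Answer: no

Derivation:
Initial components: {0,1,2,3,4} {5} {6}
Removing edge (2,3): not a bridge — component count unchanged at 3.
New components: {0,1,2,3,4} {5} {6}
Are 1 and 6 in the same component? no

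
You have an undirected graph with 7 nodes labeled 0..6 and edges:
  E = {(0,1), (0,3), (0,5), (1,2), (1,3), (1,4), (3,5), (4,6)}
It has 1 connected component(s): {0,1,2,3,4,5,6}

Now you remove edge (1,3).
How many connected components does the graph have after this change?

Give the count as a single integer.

Answer: 1

Derivation:
Initial component count: 1
Remove (1,3): not a bridge. Count unchanged: 1.
  After removal, components: {0,1,2,3,4,5,6}
New component count: 1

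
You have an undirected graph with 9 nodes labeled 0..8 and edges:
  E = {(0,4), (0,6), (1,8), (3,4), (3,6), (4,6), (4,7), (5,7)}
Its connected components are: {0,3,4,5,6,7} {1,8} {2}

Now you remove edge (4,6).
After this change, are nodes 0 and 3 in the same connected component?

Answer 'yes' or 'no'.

Initial components: {0,3,4,5,6,7} {1,8} {2}
Removing edge (4,6): not a bridge — component count unchanged at 3.
New components: {0,3,4,5,6,7} {1,8} {2}
Are 0 and 3 in the same component? yes

Answer: yes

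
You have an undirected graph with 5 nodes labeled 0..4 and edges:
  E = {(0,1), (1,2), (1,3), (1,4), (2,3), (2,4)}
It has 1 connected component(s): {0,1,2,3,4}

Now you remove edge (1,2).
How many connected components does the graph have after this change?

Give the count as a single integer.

Initial component count: 1
Remove (1,2): not a bridge. Count unchanged: 1.
  After removal, components: {0,1,2,3,4}
New component count: 1

Answer: 1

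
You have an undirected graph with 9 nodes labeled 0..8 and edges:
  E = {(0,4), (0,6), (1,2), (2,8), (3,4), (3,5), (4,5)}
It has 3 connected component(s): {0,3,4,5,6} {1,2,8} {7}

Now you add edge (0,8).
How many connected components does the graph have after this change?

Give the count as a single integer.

Answer: 2

Derivation:
Initial component count: 3
Add (0,8): merges two components. Count decreases: 3 -> 2.
New component count: 2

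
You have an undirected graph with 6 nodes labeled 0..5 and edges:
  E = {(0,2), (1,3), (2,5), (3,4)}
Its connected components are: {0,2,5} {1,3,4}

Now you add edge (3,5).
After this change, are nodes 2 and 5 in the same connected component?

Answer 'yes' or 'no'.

Initial components: {0,2,5} {1,3,4}
Adding edge (3,5): merges {1,3,4} and {0,2,5}.
New components: {0,1,2,3,4,5}
Are 2 and 5 in the same component? yes

Answer: yes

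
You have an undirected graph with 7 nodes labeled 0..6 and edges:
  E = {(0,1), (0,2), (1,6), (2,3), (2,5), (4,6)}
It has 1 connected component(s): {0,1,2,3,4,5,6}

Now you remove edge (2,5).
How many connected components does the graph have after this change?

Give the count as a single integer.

Answer: 2

Derivation:
Initial component count: 1
Remove (2,5): it was a bridge. Count increases: 1 -> 2.
  After removal, components: {0,1,2,3,4,6} {5}
New component count: 2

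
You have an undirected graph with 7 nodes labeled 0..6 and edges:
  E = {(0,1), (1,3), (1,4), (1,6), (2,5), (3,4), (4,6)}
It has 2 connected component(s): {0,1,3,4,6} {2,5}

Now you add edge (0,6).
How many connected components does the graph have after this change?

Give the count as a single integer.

Answer: 2

Derivation:
Initial component count: 2
Add (0,6): endpoints already in same component. Count unchanged: 2.
New component count: 2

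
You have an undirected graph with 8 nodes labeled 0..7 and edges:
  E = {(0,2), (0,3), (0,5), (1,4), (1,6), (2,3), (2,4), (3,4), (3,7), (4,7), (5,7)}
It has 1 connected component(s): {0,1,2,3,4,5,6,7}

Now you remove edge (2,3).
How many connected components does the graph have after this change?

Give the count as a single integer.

Initial component count: 1
Remove (2,3): not a bridge. Count unchanged: 1.
  After removal, components: {0,1,2,3,4,5,6,7}
New component count: 1

Answer: 1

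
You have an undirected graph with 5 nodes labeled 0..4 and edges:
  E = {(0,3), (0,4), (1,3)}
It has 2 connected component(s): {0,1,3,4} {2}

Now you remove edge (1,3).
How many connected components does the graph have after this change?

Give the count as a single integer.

Initial component count: 2
Remove (1,3): it was a bridge. Count increases: 2 -> 3.
  After removal, components: {0,3,4} {1} {2}
New component count: 3

Answer: 3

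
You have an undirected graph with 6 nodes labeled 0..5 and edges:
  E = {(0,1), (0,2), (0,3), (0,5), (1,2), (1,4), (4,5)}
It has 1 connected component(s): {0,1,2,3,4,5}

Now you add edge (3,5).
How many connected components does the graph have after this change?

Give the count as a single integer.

Initial component count: 1
Add (3,5): endpoints already in same component. Count unchanged: 1.
New component count: 1

Answer: 1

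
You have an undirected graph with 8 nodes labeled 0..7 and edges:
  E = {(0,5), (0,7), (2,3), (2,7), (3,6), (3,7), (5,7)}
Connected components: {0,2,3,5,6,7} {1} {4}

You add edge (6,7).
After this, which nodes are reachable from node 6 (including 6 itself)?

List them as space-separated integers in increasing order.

Answer: 0 2 3 5 6 7

Derivation:
Before: nodes reachable from 6: {0,2,3,5,6,7}
Adding (6,7): both endpoints already in same component. Reachability from 6 unchanged.
After: nodes reachable from 6: {0,2,3,5,6,7}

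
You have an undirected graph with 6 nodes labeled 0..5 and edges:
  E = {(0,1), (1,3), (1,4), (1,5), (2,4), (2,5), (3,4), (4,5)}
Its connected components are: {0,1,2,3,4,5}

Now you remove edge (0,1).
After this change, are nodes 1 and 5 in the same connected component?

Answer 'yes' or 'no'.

Initial components: {0,1,2,3,4,5}
Removing edge (0,1): it was a bridge — component count 1 -> 2.
New components: {0} {1,2,3,4,5}
Are 1 and 5 in the same component? yes

Answer: yes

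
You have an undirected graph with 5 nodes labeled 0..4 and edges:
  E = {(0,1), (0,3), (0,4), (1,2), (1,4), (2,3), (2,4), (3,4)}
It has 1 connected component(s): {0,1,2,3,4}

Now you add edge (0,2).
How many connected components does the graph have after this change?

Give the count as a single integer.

Answer: 1

Derivation:
Initial component count: 1
Add (0,2): endpoints already in same component. Count unchanged: 1.
New component count: 1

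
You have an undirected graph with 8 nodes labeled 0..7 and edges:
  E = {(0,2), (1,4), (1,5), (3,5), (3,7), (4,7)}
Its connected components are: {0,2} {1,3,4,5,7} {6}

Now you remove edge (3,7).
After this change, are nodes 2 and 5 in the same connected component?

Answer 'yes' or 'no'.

Answer: no

Derivation:
Initial components: {0,2} {1,3,4,5,7} {6}
Removing edge (3,7): not a bridge — component count unchanged at 3.
New components: {0,2} {1,3,4,5,7} {6}
Are 2 and 5 in the same component? no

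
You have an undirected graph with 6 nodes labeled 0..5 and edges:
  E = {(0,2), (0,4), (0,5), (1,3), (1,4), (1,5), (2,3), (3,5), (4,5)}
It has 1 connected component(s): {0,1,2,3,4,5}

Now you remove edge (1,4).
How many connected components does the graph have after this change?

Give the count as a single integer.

Answer: 1

Derivation:
Initial component count: 1
Remove (1,4): not a bridge. Count unchanged: 1.
  After removal, components: {0,1,2,3,4,5}
New component count: 1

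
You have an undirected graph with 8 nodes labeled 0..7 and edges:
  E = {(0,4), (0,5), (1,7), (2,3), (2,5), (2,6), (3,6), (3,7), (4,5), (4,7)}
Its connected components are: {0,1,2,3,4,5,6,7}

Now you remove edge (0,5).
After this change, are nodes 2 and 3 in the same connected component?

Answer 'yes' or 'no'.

Answer: yes

Derivation:
Initial components: {0,1,2,3,4,5,6,7}
Removing edge (0,5): not a bridge — component count unchanged at 1.
New components: {0,1,2,3,4,5,6,7}
Are 2 and 3 in the same component? yes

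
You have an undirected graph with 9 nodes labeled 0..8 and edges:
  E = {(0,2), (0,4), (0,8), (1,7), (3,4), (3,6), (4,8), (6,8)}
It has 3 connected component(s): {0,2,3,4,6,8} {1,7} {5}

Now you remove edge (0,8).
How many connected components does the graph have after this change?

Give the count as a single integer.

Answer: 3

Derivation:
Initial component count: 3
Remove (0,8): not a bridge. Count unchanged: 3.
  After removal, components: {0,2,3,4,6,8} {1,7} {5}
New component count: 3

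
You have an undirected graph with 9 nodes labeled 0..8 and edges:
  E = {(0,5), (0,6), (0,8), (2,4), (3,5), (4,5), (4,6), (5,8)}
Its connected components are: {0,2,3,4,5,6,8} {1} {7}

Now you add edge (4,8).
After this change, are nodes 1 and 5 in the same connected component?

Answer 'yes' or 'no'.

Answer: no

Derivation:
Initial components: {0,2,3,4,5,6,8} {1} {7}
Adding edge (4,8): both already in same component {0,2,3,4,5,6,8}. No change.
New components: {0,2,3,4,5,6,8} {1} {7}
Are 1 and 5 in the same component? no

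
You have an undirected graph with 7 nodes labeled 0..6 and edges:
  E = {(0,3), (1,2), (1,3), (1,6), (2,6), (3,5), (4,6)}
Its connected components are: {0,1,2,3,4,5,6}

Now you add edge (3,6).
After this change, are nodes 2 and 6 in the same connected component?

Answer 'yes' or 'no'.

Initial components: {0,1,2,3,4,5,6}
Adding edge (3,6): both already in same component {0,1,2,3,4,5,6}. No change.
New components: {0,1,2,3,4,5,6}
Are 2 and 6 in the same component? yes

Answer: yes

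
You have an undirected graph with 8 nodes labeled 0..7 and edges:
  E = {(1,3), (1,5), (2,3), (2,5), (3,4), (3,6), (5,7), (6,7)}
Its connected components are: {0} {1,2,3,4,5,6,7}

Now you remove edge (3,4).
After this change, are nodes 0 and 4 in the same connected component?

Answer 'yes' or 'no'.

Initial components: {0} {1,2,3,4,5,6,7}
Removing edge (3,4): it was a bridge — component count 2 -> 3.
New components: {0} {1,2,3,5,6,7} {4}
Are 0 and 4 in the same component? no

Answer: no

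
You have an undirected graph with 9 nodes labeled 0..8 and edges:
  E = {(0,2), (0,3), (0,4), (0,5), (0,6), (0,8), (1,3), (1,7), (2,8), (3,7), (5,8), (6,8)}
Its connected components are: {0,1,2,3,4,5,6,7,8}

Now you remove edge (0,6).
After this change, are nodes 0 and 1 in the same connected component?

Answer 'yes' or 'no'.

Initial components: {0,1,2,3,4,5,6,7,8}
Removing edge (0,6): not a bridge — component count unchanged at 1.
New components: {0,1,2,3,4,5,6,7,8}
Are 0 and 1 in the same component? yes

Answer: yes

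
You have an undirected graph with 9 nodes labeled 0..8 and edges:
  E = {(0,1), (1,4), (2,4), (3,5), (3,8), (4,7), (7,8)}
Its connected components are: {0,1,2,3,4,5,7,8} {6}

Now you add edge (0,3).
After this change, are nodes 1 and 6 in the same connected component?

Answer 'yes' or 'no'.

Initial components: {0,1,2,3,4,5,7,8} {6}
Adding edge (0,3): both already in same component {0,1,2,3,4,5,7,8}. No change.
New components: {0,1,2,3,4,5,7,8} {6}
Are 1 and 6 in the same component? no

Answer: no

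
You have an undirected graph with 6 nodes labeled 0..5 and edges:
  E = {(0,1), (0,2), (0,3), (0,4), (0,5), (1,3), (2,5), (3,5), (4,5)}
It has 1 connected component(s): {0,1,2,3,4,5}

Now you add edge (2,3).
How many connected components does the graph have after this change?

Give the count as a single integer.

Answer: 1

Derivation:
Initial component count: 1
Add (2,3): endpoints already in same component. Count unchanged: 1.
New component count: 1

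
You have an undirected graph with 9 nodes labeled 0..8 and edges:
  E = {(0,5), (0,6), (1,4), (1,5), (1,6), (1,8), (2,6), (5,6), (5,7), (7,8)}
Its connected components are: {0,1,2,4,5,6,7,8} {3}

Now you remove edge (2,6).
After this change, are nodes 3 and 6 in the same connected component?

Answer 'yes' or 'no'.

Initial components: {0,1,2,4,5,6,7,8} {3}
Removing edge (2,6): it was a bridge — component count 2 -> 3.
New components: {0,1,4,5,6,7,8} {2} {3}
Are 3 and 6 in the same component? no

Answer: no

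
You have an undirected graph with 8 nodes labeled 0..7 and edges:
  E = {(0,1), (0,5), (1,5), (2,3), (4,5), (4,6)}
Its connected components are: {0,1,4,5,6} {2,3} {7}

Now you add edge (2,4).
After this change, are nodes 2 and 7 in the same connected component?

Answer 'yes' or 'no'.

Answer: no

Derivation:
Initial components: {0,1,4,5,6} {2,3} {7}
Adding edge (2,4): merges {2,3} and {0,1,4,5,6}.
New components: {0,1,2,3,4,5,6} {7}
Are 2 and 7 in the same component? no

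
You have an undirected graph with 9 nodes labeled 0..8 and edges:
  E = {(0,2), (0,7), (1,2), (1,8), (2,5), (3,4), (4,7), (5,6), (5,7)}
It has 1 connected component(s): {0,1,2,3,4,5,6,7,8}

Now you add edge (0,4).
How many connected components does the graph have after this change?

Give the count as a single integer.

Initial component count: 1
Add (0,4): endpoints already in same component. Count unchanged: 1.
New component count: 1

Answer: 1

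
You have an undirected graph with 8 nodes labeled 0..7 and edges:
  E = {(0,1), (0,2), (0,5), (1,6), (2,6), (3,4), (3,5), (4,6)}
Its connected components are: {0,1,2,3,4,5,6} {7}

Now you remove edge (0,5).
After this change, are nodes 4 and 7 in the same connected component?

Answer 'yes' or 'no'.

Answer: no

Derivation:
Initial components: {0,1,2,3,4,5,6} {7}
Removing edge (0,5): not a bridge — component count unchanged at 2.
New components: {0,1,2,3,4,5,6} {7}
Are 4 and 7 in the same component? no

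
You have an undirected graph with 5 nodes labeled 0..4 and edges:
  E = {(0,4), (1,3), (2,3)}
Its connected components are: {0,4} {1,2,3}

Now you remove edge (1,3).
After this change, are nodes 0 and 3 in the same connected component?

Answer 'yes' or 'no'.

Initial components: {0,4} {1,2,3}
Removing edge (1,3): it was a bridge — component count 2 -> 3.
New components: {0,4} {1} {2,3}
Are 0 and 3 in the same component? no

Answer: no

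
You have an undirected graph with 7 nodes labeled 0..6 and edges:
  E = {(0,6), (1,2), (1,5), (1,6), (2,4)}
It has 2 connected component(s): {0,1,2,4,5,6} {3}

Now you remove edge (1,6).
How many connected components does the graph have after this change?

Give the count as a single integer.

Initial component count: 2
Remove (1,6): it was a bridge. Count increases: 2 -> 3.
  After removal, components: {0,6} {1,2,4,5} {3}
New component count: 3

Answer: 3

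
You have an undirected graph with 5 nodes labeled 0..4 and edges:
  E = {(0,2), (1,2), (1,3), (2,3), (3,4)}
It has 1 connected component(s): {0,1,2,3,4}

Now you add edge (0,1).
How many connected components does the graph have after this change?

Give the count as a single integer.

Initial component count: 1
Add (0,1): endpoints already in same component. Count unchanged: 1.
New component count: 1

Answer: 1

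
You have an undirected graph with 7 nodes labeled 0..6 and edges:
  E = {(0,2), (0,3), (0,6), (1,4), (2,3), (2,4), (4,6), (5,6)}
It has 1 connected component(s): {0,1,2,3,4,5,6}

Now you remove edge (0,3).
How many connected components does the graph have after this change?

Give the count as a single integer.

Initial component count: 1
Remove (0,3): not a bridge. Count unchanged: 1.
  After removal, components: {0,1,2,3,4,5,6}
New component count: 1

Answer: 1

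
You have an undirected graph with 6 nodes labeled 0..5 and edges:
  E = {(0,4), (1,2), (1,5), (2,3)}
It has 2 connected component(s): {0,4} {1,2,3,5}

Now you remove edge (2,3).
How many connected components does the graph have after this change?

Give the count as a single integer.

Answer: 3

Derivation:
Initial component count: 2
Remove (2,3): it was a bridge. Count increases: 2 -> 3.
  After removal, components: {0,4} {1,2,5} {3}
New component count: 3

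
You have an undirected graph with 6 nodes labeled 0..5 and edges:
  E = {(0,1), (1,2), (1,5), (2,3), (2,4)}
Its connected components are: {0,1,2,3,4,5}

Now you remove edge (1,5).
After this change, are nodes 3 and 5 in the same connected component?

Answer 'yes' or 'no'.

Answer: no

Derivation:
Initial components: {0,1,2,3,4,5}
Removing edge (1,5): it was a bridge — component count 1 -> 2.
New components: {0,1,2,3,4} {5}
Are 3 and 5 in the same component? no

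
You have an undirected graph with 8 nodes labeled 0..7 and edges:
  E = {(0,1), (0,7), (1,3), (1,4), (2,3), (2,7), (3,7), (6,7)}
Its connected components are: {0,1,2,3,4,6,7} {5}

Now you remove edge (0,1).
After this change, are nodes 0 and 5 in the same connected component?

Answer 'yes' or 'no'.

Answer: no

Derivation:
Initial components: {0,1,2,3,4,6,7} {5}
Removing edge (0,1): not a bridge — component count unchanged at 2.
New components: {0,1,2,3,4,6,7} {5}
Are 0 and 5 in the same component? no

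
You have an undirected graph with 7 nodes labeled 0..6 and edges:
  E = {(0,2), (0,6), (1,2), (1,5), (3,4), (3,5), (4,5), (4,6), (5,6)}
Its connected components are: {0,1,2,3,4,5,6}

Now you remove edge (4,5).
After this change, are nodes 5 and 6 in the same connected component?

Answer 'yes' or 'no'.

Answer: yes

Derivation:
Initial components: {0,1,2,3,4,5,6}
Removing edge (4,5): not a bridge — component count unchanged at 1.
New components: {0,1,2,3,4,5,6}
Are 5 and 6 in the same component? yes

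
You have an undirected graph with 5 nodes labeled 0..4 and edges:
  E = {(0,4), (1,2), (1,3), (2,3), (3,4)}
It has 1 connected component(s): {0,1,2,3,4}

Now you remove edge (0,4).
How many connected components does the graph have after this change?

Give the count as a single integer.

Initial component count: 1
Remove (0,4): it was a bridge. Count increases: 1 -> 2.
  After removal, components: {0} {1,2,3,4}
New component count: 2

Answer: 2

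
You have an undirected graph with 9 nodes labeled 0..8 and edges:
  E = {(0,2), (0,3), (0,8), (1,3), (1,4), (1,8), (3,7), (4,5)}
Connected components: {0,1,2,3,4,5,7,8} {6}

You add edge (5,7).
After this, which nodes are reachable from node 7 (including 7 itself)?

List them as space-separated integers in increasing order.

Before: nodes reachable from 7: {0,1,2,3,4,5,7,8}
Adding (5,7): both endpoints already in same component. Reachability from 7 unchanged.
After: nodes reachable from 7: {0,1,2,3,4,5,7,8}

Answer: 0 1 2 3 4 5 7 8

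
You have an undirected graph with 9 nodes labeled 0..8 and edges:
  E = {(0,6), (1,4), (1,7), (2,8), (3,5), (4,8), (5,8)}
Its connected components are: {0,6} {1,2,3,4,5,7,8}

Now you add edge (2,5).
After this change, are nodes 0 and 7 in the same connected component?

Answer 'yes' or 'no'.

Initial components: {0,6} {1,2,3,4,5,7,8}
Adding edge (2,5): both already in same component {1,2,3,4,5,7,8}. No change.
New components: {0,6} {1,2,3,4,5,7,8}
Are 0 and 7 in the same component? no

Answer: no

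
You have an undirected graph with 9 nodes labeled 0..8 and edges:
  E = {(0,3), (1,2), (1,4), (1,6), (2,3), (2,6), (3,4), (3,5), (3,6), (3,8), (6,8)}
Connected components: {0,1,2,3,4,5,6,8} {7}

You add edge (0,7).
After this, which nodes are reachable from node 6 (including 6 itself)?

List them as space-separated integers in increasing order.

Before: nodes reachable from 6: {0,1,2,3,4,5,6,8}
Adding (0,7): merges 6's component with another. Reachability grows.
After: nodes reachable from 6: {0,1,2,3,4,5,6,7,8}

Answer: 0 1 2 3 4 5 6 7 8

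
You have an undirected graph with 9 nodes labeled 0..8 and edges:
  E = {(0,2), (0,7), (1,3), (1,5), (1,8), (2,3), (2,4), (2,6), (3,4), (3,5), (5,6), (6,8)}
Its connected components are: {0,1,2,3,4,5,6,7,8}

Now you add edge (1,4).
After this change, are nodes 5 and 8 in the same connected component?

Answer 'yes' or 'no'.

Initial components: {0,1,2,3,4,5,6,7,8}
Adding edge (1,4): both already in same component {0,1,2,3,4,5,6,7,8}. No change.
New components: {0,1,2,3,4,5,6,7,8}
Are 5 and 8 in the same component? yes

Answer: yes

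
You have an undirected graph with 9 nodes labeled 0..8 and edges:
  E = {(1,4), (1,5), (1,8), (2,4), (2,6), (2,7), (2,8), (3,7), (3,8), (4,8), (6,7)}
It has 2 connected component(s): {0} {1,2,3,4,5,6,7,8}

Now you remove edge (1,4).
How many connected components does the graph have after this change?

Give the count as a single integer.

Initial component count: 2
Remove (1,4): not a bridge. Count unchanged: 2.
  After removal, components: {0} {1,2,3,4,5,6,7,8}
New component count: 2

Answer: 2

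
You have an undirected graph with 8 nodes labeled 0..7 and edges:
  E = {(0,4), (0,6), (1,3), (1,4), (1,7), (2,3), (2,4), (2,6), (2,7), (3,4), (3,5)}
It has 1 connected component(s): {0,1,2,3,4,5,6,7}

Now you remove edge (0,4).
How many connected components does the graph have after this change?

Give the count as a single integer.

Initial component count: 1
Remove (0,4): not a bridge. Count unchanged: 1.
  After removal, components: {0,1,2,3,4,5,6,7}
New component count: 1

Answer: 1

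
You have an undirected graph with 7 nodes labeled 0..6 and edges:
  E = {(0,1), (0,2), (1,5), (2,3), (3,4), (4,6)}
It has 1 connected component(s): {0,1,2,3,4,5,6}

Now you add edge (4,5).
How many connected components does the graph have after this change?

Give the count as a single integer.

Initial component count: 1
Add (4,5): endpoints already in same component. Count unchanged: 1.
New component count: 1

Answer: 1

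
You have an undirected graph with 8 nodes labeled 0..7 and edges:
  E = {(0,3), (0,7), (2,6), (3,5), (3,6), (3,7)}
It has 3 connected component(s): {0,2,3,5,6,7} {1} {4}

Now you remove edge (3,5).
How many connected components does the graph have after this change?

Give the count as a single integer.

Answer: 4

Derivation:
Initial component count: 3
Remove (3,5): it was a bridge. Count increases: 3 -> 4.
  After removal, components: {0,2,3,6,7} {1} {4} {5}
New component count: 4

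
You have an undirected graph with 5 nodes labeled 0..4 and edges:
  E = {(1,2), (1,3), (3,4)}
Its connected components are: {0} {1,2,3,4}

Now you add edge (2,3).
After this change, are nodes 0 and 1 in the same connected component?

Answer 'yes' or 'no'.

Answer: no

Derivation:
Initial components: {0} {1,2,3,4}
Adding edge (2,3): both already in same component {1,2,3,4}. No change.
New components: {0} {1,2,3,4}
Are 0 and 1 in the same component? no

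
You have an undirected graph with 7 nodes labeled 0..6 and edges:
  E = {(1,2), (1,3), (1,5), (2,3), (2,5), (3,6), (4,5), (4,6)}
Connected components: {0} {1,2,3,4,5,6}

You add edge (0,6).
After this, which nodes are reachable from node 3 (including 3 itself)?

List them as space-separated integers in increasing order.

Answer: 0 1 2 3 4 5 6

Derivation:
Before: nodes reachable from 3: {1,2,3,4,5,6}
Adding (0,6): merges 3's component with another. Reachability grows.
After: nodes reachable from 3: {0,1,2,3,4,5,6}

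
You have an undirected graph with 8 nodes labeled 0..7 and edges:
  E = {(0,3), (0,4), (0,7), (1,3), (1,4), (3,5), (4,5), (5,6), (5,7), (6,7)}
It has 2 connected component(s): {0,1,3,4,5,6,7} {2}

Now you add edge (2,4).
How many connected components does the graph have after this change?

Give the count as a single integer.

Answer: 1

Derivation:
Initial component count: 2
Add (2,4): merges two components. Count decreases: 2 -> 1.
New component count: 1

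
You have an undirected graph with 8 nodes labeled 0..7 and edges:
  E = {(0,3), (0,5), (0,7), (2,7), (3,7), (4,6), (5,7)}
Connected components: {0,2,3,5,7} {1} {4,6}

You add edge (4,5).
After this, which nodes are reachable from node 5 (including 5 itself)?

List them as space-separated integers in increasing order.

Answer: 0 2 3 4 5 6 7

Derivation:
Before: nodes reachable from 5: {0,2,3,5,7}
Adding (4,5): merges 5's component with another. Reachability grows.
After: nodes reachable from 5: {0,2,3,4,5,6,7}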